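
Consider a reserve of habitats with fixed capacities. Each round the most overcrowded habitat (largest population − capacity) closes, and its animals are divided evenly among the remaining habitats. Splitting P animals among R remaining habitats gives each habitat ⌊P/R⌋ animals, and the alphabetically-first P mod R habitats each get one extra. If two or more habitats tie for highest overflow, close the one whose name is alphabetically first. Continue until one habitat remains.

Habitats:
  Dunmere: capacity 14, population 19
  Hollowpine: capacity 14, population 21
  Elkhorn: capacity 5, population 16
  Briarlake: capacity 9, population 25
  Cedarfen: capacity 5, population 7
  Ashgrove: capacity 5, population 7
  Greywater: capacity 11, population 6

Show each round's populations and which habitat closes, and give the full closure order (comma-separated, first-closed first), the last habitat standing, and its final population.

Round 1: Ashgrove=7 Briarlake=25 Cedarfen=7 Dunmere=19 Elkhorn=16 Greywater=6 Hollowpine=21 → close Briarlake (overflow 16)
  25÷6 = 4 each, +1 to first 1
Round 2: Ashgrove=12 Cedarfen=11 Dunmere=23 Elkhorn=20 Greywater=10 Hollowpine=25 → close Elkhorn (overflow 15)
  20÷5 = 4 each, +1 to first 0
Round 3: Ashgrove=16 Cedarfen=15 Dunmere=27 Greywater=14 Hollowpine=29 → close Hollowpine (overflow 15)
  29÷4 = 7 each, +1 to first 1
Round 4: Ashgrove=24 Cedarfen=22 Dunmere=34 Greywater=21 → close Dunmere (overflow 20)
  34÷3 = 11 each, +1 to first 1
Round 5: Ashgrove=36 Cedarfen=33 Greywater=32 → close Ashgrove (overflow 31)
  36÷2 = 18 each, +1 to first 0
Round 6: Cedarfen=51 Greywater=50 → close Cedarfen (overflow 46)
  51÷1 = 51 each, +1 to first 0

Closure order: Briarlake, Elkhorn, Hollowpine, Dunmere, Ashgrove, Cedarfen
Last habitat: Greywater with 101 animals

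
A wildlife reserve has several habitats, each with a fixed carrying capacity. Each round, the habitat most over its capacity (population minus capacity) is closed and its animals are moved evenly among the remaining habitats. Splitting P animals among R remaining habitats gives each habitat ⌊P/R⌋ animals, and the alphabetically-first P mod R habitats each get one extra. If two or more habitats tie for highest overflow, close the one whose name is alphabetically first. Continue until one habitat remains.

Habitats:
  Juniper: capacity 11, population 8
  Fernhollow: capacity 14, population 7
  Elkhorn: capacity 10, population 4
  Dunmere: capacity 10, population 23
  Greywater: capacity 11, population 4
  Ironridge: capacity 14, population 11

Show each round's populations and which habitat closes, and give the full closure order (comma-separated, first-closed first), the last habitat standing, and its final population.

Closure order: Dunmere, Ironridge, Juniper, Elkhorn, Fernhollow
Last habitat: Greywater with 57 animals

Round 1: Dunmere=23 Elkhorn=4 Fernhollow=7 Greywater=4 Ironridge=11 Juniper=8 → close Dunmere (overflow 13)
  23÷5 = 4 each, +1 to first 3
Round 2: Elkhorn=9 Fernhollow=12 Greywater=9 Ironridge=15 Juniper=12 → close Ironridge (overflow 1)
  15÷4 = 3 each, +1 to first 3
Round 3: Elkhorn=13 Fernhollow=16 Greywater=13 Juniper=15 → close Juniper (overflow 4)
  15÷3 = 5 each, +1 to first 0
Round 4: Elkhorn=18 Fernhollow=21 Greywater=18 → close Elkhorn (overflow 8)
  18÷2 = 9 each, +1 to first 0
Round 5: Fernhollow=30 Greywater=27 → close Fernhollow (overflow 16)
  30÷1 = 30 each, +1 to first 0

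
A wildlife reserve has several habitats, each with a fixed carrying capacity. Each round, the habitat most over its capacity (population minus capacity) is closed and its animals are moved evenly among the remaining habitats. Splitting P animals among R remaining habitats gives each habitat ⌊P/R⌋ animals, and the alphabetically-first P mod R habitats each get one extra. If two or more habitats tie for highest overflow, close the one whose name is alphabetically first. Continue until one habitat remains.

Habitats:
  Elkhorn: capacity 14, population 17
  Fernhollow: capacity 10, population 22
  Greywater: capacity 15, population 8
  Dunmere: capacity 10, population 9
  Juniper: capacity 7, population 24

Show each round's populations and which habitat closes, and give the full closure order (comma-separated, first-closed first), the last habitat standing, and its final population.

Closure order: Juniper, Fernhollow, Elkhorn, Dunmere
Last habitat: Greywater with 80 animals

Round 1: Dunmere=9 Elkhorn=17 Fernhollow=22 Greywater=8 Juniper=24 → close Juniper (overflow 17)
  24÷4 = 6 each, +1 to first 0
Round 2: Dunmere=15 Elkhorn=23 Fernhollow=28 Greywater=14 → close Fernhollow (overflow 18)
  28÷3 = 9 each, +1 to first 1
Round 3: Dunmere=25 Elkhorn=32 Greywater=23 → close Elkhorn (overflow 18)
  32÷2 = 16 each, +1 to first 0
Round 4: Dunmere=41 Greywater=39 → close Dunmere (overflow 31)
  41÷1 = 41 each, +1 to first 0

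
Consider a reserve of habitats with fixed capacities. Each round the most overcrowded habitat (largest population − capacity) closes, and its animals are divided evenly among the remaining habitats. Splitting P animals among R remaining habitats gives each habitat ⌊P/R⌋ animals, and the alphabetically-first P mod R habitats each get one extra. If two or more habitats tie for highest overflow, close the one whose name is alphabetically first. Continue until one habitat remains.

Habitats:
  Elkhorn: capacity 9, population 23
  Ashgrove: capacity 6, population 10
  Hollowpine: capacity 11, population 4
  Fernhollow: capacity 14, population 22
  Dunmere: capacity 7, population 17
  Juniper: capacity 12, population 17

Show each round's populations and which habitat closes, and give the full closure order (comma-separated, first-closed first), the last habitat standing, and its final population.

Round 1: Ashgrove=10 Dunmere=17 Elkhorn=23 Fernhollow=22 Hollowpine=4 Juniper=17 → close Elkhorn (overflow 14)
  23÷5 = 4 each, +1 to first 3
Round 2: Ashgrove=15 Dunmere=22 Fernhollow=27 Hollowpine=8 Juniper=21 → close Dunmere (overflow 15)
  22÷4 = 5 each, +1 to first 2
Round 3: Ashgrove=21 Fernhollow=33 Hollowpine=13 Juniper=26 → close Fernhollow (overflow 19)
  33÷3 = 11 each, +1 to first 0
Round 4: Ashgrove=32 Hollowpine=24 Juniper=37 → close Ashgrove (overflow 26)
  32÷2 = 16 each, +1 to first 0
Round 5: Hollowpine=40 Juniper=53 → close Juniper (overflow 41)
  53÷1 = 53 each, +1 to first 0

Closure order: Elkhorn, Dunmere, Fernhollow, Ashgrove, Juniper
Last habitat: Hollowpine with 93 animals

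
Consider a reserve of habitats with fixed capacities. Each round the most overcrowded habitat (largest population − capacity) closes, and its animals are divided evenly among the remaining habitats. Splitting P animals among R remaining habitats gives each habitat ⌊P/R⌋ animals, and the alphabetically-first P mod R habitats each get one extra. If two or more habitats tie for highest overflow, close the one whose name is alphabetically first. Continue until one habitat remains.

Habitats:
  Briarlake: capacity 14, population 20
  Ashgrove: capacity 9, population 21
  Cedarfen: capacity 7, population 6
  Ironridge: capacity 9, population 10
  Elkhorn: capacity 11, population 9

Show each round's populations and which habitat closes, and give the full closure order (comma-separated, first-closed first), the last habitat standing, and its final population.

Closure order: Ashgrove, Briarlake, Ironridge, Cedarfen
Last habitat: Elkhorn with 66 animals

Round 1: Ashgrove=21 Briarlake=20 Cedarfen=6 Elkhorn=9 Ironridge=10 → close Ashgrove (overflow 12)
  21÷4 = 5 each, +1 to first 1
Round 2: Briarlake=26 Cedarfen=11 Elkhorn=14 Ironridge=15 → close Briarlake (overflow 12)
  26÷3 = 8 each, +1 to first 2
Round 3: Cedarfen=20 Elkhorn=23 Ironridge=23 → close Ironridge (overflow 14)
  23÷2 = 11 each, +1 to first 1
Round 4: Cedarfen=32 Elkhorn=34 → close Cedarfen (overflow 25)
  32÷1 = 32 each, +1 to first 0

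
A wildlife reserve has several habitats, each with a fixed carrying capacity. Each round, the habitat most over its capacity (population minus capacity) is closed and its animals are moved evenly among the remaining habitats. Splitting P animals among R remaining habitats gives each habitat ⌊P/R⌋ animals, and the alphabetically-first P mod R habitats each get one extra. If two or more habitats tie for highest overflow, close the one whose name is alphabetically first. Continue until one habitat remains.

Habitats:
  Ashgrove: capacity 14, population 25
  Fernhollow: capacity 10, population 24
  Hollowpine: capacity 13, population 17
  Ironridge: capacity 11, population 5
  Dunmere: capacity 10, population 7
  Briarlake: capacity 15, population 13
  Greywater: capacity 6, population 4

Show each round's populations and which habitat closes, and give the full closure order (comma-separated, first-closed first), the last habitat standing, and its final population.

Closure order: Fernhollow, Ashgrove, Hollowpine, Briarlake, Greywater, Dunmere
Last habitat: Ironridge with 95 animals

Round 1: Ashgrove=25 Briarlake=13 Dunmere=7 Fernhollow=24 Greywater=4 Hollowpine=17 Ironridge=5 → close Fernhollow (overflow 14)
  24÷6 = 4 each, +1 to first 0
Round 2: Ashgrove=29 Briarlake=17 Dunmere=11 Greywater=8 Hollowpine=21 Ironridge=9 → close Ashgrove (overflow 15)
  29÷5 = 5 each, +1 to first 4
Round 3: Briarlake=23 Dunmere=17 Greywater=14 Hollowpine=27 Ironridge=14 → close Hollowpine (overflow 14)
  27÷4 = 6 each, +1 to first 3
Round 4: Briarlake=30 Dunmere=24 Greywater=21 Ironridge=20 → close Briarlake (overflow 15)
  30÷3 = 10 each, +1 to first 0
Round 5: Dunmere=34 Greywater=31 Ironridge=30 → close Greywater (overflow 25)
  31÷2 = 15 each, +1 to first 1
Round 6: Dunmere=50 Ironridge=45 → close Dunmere (overflow 40)
  50÷1 = 50 each, +1 to first 0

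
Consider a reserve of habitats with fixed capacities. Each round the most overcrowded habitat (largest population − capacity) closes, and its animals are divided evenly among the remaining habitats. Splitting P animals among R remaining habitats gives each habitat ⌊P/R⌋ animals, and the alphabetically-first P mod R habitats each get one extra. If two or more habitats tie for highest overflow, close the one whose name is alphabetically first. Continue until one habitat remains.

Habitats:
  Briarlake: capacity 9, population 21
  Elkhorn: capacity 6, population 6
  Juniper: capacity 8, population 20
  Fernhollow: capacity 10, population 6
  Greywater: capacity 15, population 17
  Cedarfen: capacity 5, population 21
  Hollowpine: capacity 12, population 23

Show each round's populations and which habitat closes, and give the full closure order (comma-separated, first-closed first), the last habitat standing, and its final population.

Closure order: Cedarfen, Briarlake, Juniper, Hollowpine, Elkhorn, Greywater
Last habitat: Fernhollow with 114 animals

Round 1: Briarlake=21 Cedarfen=21 Elkhorn=6 Fernhollow=6 Greywater=17 Hollowpine=23 Juniper=20 → close Cedarfen (overflow 16)
  21÷6 = 3 each, +1 to first 3
Round 2: Briarlake=25 Elkhorn=10 Fernhollow=10 Greywater=20 Hollowpine=26 Juniper=23 → close Briarlake (overflow 16)
  25÷5 = 5 each, +1 to first 0
Round 3: Elkhorn=15 Fernhollow=15 Greywater=25 Hollowpine=31 Juniper=28 → close Juniper (overflow 20)
  28÷4 = 7 each, +1 to first 0
Round 4: Elkhorn=22 Fernhollow=22 Greywater=32 Hollowpine=38 → close Hollowpine (overflow 26)
  38÷3 = 12 each, +1 to first 2
Round 5: Elkhorn=35 Fernhollow=35 Greywater=44 → close Elkhorn (overflow 29)
  35÷2 = 17 each, +1 to first 1
Round 6: Fernhollow=53 Greywater=61 → close Greywater (overflow 46)
  61÷1 = 61 each, +1 to first 0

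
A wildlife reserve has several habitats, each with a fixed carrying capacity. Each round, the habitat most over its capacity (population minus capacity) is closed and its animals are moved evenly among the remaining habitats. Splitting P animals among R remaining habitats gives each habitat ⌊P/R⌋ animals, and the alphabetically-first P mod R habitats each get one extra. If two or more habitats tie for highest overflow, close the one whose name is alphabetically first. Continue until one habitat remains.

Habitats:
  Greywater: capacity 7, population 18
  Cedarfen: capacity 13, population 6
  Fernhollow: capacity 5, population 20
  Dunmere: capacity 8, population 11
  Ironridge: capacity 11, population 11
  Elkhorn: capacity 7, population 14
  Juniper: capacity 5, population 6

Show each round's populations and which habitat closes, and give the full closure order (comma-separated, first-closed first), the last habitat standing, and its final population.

Closure order: Fernhollow, Greywater, Elkhorn, Dunmere, Juniper, Ironridge
Last habitat: Cedarfen with 86 animals

Round 1: Cedarfen=6 Dunmere=11 Elkhorn=14 Fernhollow=20 Greywater=18 Ironridge=11 Juniper=6 → close Fernhollow (overflow 15)
  20÷6 = 3 each, +1 to first 2
Round 2: Cedarfen=10 Dunmere=15 Elkhorn=17 Greywater=21 Ironridge=14 Juniper=9 → close Greywater (overflow 14)
  21÷5 = 4 each, +1 to first 1
Round 3: Cedarfen=15 Dunmere=19 Elkhorn=21 Ironridge=18 Juniper=13 → close Elkhorn (overflow 14)
  21÷4 = 5 each, +1 to first 1
Round 4: Cedarfen=21 Dunmere=24 Ironridge=23 Juniper=18 → close Dunmere (overflow 16)
  24÷3 = 8 each, +1 to first 0
Round 5: Cedarfen=29 Ironridge=31 Juniper=26 → close Juniper (overflow 21)
  26÷2 = 13 each, +1 to first 0
Round 6: Cedarfen=42 Ironridge=44 → close Ironridge (overflow 33)
  44÷1 = 44 each, +1 to first 0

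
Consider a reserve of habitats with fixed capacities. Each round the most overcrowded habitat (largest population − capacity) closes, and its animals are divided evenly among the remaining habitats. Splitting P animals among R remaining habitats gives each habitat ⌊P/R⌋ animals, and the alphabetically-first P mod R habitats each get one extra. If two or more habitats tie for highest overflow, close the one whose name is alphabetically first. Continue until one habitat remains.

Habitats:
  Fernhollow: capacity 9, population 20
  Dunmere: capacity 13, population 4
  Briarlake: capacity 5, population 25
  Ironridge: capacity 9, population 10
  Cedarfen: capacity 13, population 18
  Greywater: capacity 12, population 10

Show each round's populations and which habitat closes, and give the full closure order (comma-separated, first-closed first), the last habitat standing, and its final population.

Round 1: Briarlake=25 Cedarfen=18 Dunmere=4 Fernhollow=20 Greywater=10 Ironridge=10 → close Briarlake (overflow 20)
  25÷5 = 5 each, +1 to first 0
Round 2: Cedarfen=23 Dunmere=9 Fernhollow=25 Greywater=15 Ironridge=15 → close Fernhollow (overflow 16)
  25÷4 = 6 each, +1 to first 1
Round 3: Cedarfen=30 Dunmere=15 Greywater=21 Ironridge=21 → close Cedarfen (overflow 17)
  30÷3 = 10 each, +1 to first 0
Round 4: Dunmere=25 Greywater=31 Ironridge=31 → close Ironridge (overflow 22)
  31÷2 = 15 each, +1 to first 1
Round 5: Dunmere=41 Greywater=46 → close Greywater (overflow 34)
  46÷1 = 46 each, +1 to first 0

Closure order: Briarlake, Fernhollow, Cedarfen, Ironridge, Greywater
Last habitat: Dunmere with 87 animals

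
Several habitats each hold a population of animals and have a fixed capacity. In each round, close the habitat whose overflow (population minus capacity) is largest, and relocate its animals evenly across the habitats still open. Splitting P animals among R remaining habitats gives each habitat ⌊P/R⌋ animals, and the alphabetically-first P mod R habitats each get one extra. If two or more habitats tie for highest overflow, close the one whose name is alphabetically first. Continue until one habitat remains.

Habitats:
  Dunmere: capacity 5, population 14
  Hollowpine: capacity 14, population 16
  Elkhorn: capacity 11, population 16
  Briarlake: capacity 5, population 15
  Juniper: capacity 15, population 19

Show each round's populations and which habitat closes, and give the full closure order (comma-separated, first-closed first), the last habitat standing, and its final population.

Round 1: Briarlake=15 Dunmere=14 Elkhorn=16 Hollowpine=16 Juniper=19 → close Briarlake (overflow 10)
  15÷4 = 3 each, +1 to first 3
Round 2: Dunmere=18 Elkhorn=20 Hollowpine=20 Juniper=22 → close Dunmere (overflow 13)
  18÷3 = 6 each, +1 to first 0
Round 3: Elkhorn=26 Hollowpine=26 Juniper=28 → close Elkhorn (overflow 15)
  26÷2 = 13 each, +1 to first 0
Round 4: Hollowpine=39 Juniper=41 → close Juniper (overflow 26)
  41÷1 = 41 each, +1 to first 0

Closure order: Briarlake, Dunmere, Elkhorn, Juniper
Last habitat: Hollowpine with 80 animals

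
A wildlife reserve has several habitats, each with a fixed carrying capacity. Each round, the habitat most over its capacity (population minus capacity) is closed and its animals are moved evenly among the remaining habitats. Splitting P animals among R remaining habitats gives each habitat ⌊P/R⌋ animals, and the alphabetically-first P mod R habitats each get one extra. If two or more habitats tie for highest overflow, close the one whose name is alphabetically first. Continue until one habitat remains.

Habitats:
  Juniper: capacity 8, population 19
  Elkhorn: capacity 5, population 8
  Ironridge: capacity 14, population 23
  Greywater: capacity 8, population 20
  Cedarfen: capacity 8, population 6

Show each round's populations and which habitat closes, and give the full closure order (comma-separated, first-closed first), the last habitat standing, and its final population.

Closure order: Greywater, Juniper, Ironridge, Elkhorn
Last habitat: Cedarfen with 76 animals

Round 1: Cedarfen=6 Elkhorn=8 Greywater=20 Ironridge=23 Juniper=19 → close Greywater (overflow 12)
  20÷4 = 5 each, +1 to first 0
Round 2: Cedarfen=11 Elkhorn=13 Ironridge=28 Juniper=24 → close Juniper (overflow 16)
  24÷3 = 8 each, +1 to first 0
Round 3: Cedarfen=19 Elkhorn=21 Ironridge=36 → close Ironridge (overflow 22)
  36÷2 = 18 each, +1 to first 0
Round 4: Cedarfen=37 Elkhorn=39 → close Elkhorn (overflow 34)
  39÷1 = 39 each, +1 to first 0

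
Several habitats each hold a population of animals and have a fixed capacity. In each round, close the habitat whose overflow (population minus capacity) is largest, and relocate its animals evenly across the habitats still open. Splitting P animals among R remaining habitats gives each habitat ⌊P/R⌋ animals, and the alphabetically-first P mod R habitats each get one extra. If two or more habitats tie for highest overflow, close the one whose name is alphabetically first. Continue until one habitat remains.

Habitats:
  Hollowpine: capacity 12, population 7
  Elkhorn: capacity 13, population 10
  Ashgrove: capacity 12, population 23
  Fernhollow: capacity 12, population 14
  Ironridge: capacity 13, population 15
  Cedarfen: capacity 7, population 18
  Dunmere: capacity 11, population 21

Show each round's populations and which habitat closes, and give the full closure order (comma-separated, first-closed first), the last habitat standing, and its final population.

Round 1: Ashgrove=23 Cedarfen=18 Dunmere=21 Elkhorn=10 Fernhollow=14 Hollowpine=7 Ironridge=15 → close Ashgrove (overflow 11)
  23÷6 = 3 each, +1 to first 5
Round 2: Cedarfen=22 Dunmere=25 Elkhorn=14 Fernhollow=18 Hollowpine=11 Ironridge=18 → close Cedarfen (overflow 15)
  22÷5 = 4 each, +1 to first 2
Round 3: Dunmere=30 Elkhorn=19 Fernhollow=22 Hollowpine=15 Ironridge=22 → close Dunmere (overflow 19)
  30÷4 = 7 each, +1 to first 2
Round 4: Elkhorn=27 Fernhollow=30 Hollowpine=22 Ironridge=29 → close Fernhollow (overflow 18)
  30÷3 = 10 each, +1 to first 0
Round 5: Elkhorn=37 Hollowpine=32 Ironridge=39 → close Ironridge (overflow 26)
  39÷2 = 19 each, +1 to first 1
Round 6: Elkhorn=57 Hollowpine=51 → close Elkhorn (overflow 44)
  57÷1 = 57 each, +1 to first 0

Closure order: Ashgrove, Cedarfen, Dunmere, Fernhollow, Ironridge, Elkhorn
Last habitat: Hollowpine with 108 animals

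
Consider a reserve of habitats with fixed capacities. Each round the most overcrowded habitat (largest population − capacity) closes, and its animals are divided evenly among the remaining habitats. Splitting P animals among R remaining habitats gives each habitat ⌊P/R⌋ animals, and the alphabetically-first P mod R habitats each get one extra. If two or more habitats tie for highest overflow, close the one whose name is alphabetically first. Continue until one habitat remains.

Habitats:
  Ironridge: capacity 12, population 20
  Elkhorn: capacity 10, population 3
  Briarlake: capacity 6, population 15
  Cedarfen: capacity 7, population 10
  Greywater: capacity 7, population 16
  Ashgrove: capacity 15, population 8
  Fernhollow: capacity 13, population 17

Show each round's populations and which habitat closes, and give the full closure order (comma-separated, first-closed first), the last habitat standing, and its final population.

Round 1: Ashgrove=8 Briarlake=15 Cedarfen=10 Elkhorn=3 Fernhollow=17 Greywater=16 Ironridge=20 → close Briarlake (overflow 9)
  15÷6 = 2 each, +1 to first 3
Round 2: Ashgrove=11 Cedarfen=13 Elkhorn=6 Fernhollow=19 Greywater=18 Ironridge=22 → close Greywater (overflow 11)
  18÷5 = 3 each, +1 to first 3
Round 3: Ashgrove=15 Cedarfen=17 Elkhorn=10 Fernhollow=22 Ironridge=25 → close Ironridge (overflow 13)
  25÷4 = 6 each, +1 to first 1
Round 4: Ashgrove=22 Cedarfen=23 Elkhorn=16 Fernhollow=28 → close Cedarfen (overflow 16)
  23÷3 = 7 each, +1 to first 2
Round 5: Ashgrove=30 Elkhorn=24 Fernhollow=35 → close Fernhollow (overflow 22)
  35÷2 = 17 each, +1 to first 1
Round 6: Ashgrove=48 Elkhorn=41 → close Ashgrove (overflow 33)
  48÷1 = 48 each, +1 to first 0

Closure order: Briarlake, Greywater, Ironridge, Cedarfen, Fernhollow, Ashgrove
Last habitat: Elkhorn with 89 animals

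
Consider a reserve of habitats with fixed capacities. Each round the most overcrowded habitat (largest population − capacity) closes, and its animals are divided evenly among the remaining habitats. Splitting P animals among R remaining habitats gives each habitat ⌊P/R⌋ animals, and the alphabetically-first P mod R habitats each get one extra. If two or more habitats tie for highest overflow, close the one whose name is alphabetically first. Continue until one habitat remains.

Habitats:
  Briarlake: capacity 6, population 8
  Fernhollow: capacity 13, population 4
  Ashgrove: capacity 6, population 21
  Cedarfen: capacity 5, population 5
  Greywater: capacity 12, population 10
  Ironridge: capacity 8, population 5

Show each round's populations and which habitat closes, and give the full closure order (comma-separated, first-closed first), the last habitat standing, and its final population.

Closure order: Ashgrove, Briarlake, Cedarfen, Greywater, Ironridge
Last habitat: Fernhollow with 53 animals

Round 1: Ashgrove=21 Briarlake=8 Cedarfen=5 Fernhollow=4 Greywater=10 Ironridge=5 → close Ashgrove (overflow 15)
  21÷5 = 4 each, +1 to first 1
Round 2: Briarlake=13 Cedarfen=9 Fernhollow=8 Greywater=14 Ironridge=9 → close Briarlake (overflow 7)
  13÷4 = 3 each, +1 to first 1
Round 3: Cedarfen=13 Fernhollow=11 Greywater=17 Ironridge=12 → close Cedarfen (overflow 8)
  13÷3 = 4 each, +1 to first 1
Round 4: Fernhollow=16 Greywater=21 Ironridge=16 → close Greywater (overflow 9)
  21÷2 = 10 each, +1 to first 1
Round 5: Fernhollow=27 Ironridge=26 → close Ironridge (overflow 18)
  26÷1 = 26 each, +1 to first 0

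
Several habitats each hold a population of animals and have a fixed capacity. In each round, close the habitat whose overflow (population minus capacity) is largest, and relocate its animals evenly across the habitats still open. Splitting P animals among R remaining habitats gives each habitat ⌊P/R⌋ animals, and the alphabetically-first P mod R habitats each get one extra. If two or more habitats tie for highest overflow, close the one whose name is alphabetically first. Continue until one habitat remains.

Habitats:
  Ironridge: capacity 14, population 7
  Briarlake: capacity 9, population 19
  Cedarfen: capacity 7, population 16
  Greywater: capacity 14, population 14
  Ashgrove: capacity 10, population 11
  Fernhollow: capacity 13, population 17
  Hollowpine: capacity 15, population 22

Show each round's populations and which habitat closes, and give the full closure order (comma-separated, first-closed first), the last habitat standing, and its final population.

Round 1: Ashgrove=11 Briarlake=19 Cedarfen=16 Fernhollow=17 Greywater=14 Hollowpine=22 Ironridge=7 → close Briarlake (overflow 10)
  19÷6 = 3 each, +1 to first 1
Round 2: Ashgrove=15 Cedarfen=19 Fernhollow=20 Greywater=17 Hollowpine=25 Ironridge=10 → close Cedarfen (overflow 12)
  19÷5 = 3 each, +1 to first 4
Round 3: Ashgrove=19 Fernhollow=24 Greywater=21 Hollowpine=29 Ironridge=13 → close Hollowpine (overflow 14)
  29÷4 = 7 each, +1 to first 1
Round 4: Ashgrove=27 Fernhollow=31 Greywater=28 Ironridge=20 → close Fernhollow (overflow 18)
  31÷3 = 10 each, +1 to first 1
Round 5: Ashgrove=38 Greywater=38 Ironridge=30 → close Ashgrove (overflow 28)
  38÷2 = 19 each, +1 to first 0
Round 6: Greywater=57 Ironridge=49 → close Greywater (overflow 43)
  57÷1 = 57 each, +1 to first 0

Closure order: Briarlake, Cedarfen, Hollowpine, Fernhollow, Ashgrove, Greywater
Last habitat: Ironridge with 106 animals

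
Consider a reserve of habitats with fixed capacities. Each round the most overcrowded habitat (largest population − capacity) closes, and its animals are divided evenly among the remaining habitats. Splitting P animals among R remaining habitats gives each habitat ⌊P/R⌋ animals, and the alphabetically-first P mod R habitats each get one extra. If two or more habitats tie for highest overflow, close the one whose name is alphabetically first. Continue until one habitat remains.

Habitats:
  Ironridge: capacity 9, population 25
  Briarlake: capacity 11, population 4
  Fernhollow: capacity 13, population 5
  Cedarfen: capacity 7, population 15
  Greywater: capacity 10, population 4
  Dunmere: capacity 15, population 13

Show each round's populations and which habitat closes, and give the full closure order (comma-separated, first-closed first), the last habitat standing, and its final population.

Closure order: Ironridge, Cedarfen, Dunmere, Briarlake, Greywater
Last habitat: Fernhollow with 66 animals

Round 1: Briarlake=4 Cedarfen=15 Dunmere=13 Fernhollow=5 Greywater=4 Ironridge=25 → close Ironridge (overflow 16)
  25÷5 = 5 each, +1 to first 0
Round 2: Briarlake=9 Cedarfen=20 Dunmere=18 Fernhollow=10 Greywater=9 → close Cedarfen (overflow 13)
  20÷4 = 5 each, +1 to first 0
Round 3: Briarlake=14 Dunmere=23 Fernhollow=15 Greywater=14 → close Dunmere (overflow 8)
  23÷3 = 7 each, +1 to first 2
Round 4: Briarlake=22 Fernhollow=23 Greywater=21 → close Briarlake (overflow 11)
  22÷2 = 11 each, +1 to first 0
Round 5: Fernhollow=34 Greywater=32 → close Greywater (overflow 22)
  32÷1 = 32 each, +1 to first 0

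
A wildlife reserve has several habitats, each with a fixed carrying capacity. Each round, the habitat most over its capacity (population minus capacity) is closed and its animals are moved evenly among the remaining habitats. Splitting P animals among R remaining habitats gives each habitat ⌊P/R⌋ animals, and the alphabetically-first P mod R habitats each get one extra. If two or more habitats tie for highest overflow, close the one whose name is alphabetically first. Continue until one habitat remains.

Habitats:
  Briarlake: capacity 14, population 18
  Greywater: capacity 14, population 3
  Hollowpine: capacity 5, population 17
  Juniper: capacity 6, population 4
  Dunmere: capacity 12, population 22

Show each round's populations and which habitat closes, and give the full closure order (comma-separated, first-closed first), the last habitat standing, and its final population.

Closure order: Hollowpine, Dunmere, Briarlake, Juniper
Last habitat: Greywater with 64 animals

Round 1: Briarlake=18 Dunmere=22 Greywater=3 Hollowpine=17 Juniper=4 → close Hollowpine (overflow 12)
  17÷4 = 4 each, +1 to first 1
Round 2: Briarlake=23 Dunmere=26 Greywater=7 Juniper=8 → close Dunmere (overflow 14)
  26÷3 = 8 each, +1 to first 2
Round 3: Briarlake=32 Greywater=16 Juniper=16 → close Briarlake (overflow 18)
  32÷2 = 16 each, +1 to first 0
Round 4: Greywater=32 Juniper=32 → close Juniper (overflow 26)
  32÷1 = 32 each, +1 to first 0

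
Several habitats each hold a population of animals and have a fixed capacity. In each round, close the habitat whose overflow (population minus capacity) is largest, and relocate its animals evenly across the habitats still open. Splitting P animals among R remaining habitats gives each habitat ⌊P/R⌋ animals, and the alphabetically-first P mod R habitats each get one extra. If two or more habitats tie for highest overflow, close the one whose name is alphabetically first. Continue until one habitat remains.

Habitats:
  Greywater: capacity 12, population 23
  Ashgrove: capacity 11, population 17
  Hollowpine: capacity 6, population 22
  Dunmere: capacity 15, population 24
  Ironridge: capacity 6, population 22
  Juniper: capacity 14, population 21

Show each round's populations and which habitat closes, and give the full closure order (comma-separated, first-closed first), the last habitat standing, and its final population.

Round 1: Ashgrove=17 Dunmere=24 Greywater=23 Hollowpine=22 Ironridge=22 Juniper=21 → close Hollowpine (overflow 16)
  22÷5 = 4 each, +1 to first 2
Round 2: Ashgrove=22 Dunmere=29 Greywater=27 Ironridge=26 Juniper=25 → close Ironridge (overflow 20)
  26÷4 = 6 each, +1 to first 2
Round 3: Ashgrove=29 Dunmere=36 Greywater=33 Juniper=31 → close Dunmere (overflow 21)
  36÷3 = 12 each, +1 to first 0
Round 4: Ashgrove=41 Greywater=45 Juniper=43 → close Greywater (overflow 33)
  45÷2 = 22 each, +1 to first 1
Round 5: Ashgrove=64 Juniper=65 → close Ashgrove (overflow 53)
  64÷1 = 64 each, +1 to first 0

Closure order: Hollowpine, Ironridge, Dunmere, Greywater, Ashgrove
Last habitat: Juniper with 129 animals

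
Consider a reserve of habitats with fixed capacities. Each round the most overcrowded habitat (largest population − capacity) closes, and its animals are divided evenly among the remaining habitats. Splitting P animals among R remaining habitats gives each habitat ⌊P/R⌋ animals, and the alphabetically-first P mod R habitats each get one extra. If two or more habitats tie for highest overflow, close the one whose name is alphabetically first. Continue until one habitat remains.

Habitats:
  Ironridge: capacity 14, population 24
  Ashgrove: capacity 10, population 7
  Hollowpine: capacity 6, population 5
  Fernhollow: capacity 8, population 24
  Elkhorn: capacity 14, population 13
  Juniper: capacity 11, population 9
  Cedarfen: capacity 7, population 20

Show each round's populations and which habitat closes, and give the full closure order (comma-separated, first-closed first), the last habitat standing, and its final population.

Closure order: Fernhollow, Cedarfen, Ironridge, Elkhorn, Hollowpine, Ashgrove
Last habitat: Juniper with 102 animals

Round 1: Ashgrove=7 Cedarfen=20 Elkhorn=13 Fernhollow=24 Hollowpine=5 Ironridge=24 Juniper=9 → close Fernhollow (overflow 16)
  24÷6 = 4 each, +1 to first 0
Round 2: Ashgrove=11 Cedarfen=24 Elkhorn=17 Hollowpine=9 Ironridge=28 Juniper=13 → close Cedarfen (overflow 17)
  24÷5 = 4 each, +1 to first 4
Round 3: Ashgrove=16 Elkhorn=22 Hollowpine=14 Ironridge=33 Juniper=17 → close Ironridge (overflow 19)
  33÷4 = 8 each, +1 to first 1
Round 4: Ashgrove=25 Elkhorn=30 Hollowpine=22 Juniper=25 → close Elkhorn (overflow 16)
  30÷3 = 10 each, +1 to first 0
Round 5: Ashgrove=35 Hollowpine=32 Juniper=35 → close Hollowpine (overflow 26)
  32÷2 = 16 each, +1 to first 0
Round 6: Ashgrove=51 Juniper=51 → close Ashgrove (overflow 41)
  51÷1 = 51 each, +1 to first 0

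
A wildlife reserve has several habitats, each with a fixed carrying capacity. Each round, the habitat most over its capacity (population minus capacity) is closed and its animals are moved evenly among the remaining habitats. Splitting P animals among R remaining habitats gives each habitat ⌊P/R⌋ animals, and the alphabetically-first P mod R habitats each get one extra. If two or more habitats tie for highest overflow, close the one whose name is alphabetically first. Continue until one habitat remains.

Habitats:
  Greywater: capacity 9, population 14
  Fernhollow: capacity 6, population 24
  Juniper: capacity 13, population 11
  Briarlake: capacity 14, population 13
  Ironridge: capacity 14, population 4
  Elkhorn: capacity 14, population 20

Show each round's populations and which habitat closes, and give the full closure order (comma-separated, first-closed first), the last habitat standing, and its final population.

Closure order: Fernhollow, Elkhorn, Greywater, Briarlake, Juniper
Last habitat: Ironridge with 86 animals

Round 1: Briarlake=13 Elkhorn=20 Fernhollow=24 Greywater=14 Ironridge=4 Juniper=11 → close Fernhollow (overflow 18)
  24÷5 = 4 each, +1 to first 4
Round 2: Briarlake=18 Elkhorn=25 Greywater=19 Ironridge=9 Juniper=15 → close Elkhorn (overflow 11)
  25÷4 = 6 each, +1 to first 1
Round 3: Briarlake=25 Greywater=25 Ironridge=15 Juniper=21 → close Greywater (overflow 16)
  25÷3 = 8 each, +1 to first 1
Round 4: Briarlake=34 Ironridge=23 Juniper=29 → close Briarlake (overflow 20)
  34÷2 = 17 each, +1 to first 0
Round 5: Ironridge=40 Juniper=46 → close Juniper (overflow 33)
  46÷1 = 46 each, +1 to first 0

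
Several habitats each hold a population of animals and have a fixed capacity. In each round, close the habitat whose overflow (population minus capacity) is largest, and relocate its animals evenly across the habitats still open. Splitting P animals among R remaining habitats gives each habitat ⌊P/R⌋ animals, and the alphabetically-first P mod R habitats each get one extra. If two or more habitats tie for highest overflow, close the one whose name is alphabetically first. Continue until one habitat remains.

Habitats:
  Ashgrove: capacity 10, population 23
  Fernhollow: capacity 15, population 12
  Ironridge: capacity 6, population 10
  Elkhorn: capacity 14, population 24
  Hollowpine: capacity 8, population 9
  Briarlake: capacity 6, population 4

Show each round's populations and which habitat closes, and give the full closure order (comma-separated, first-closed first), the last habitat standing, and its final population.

Round 1: Ashgrove=23 Briarlake=4 Elkhorn=24 Fernhollow=12 Hollowpine=9 Ironridge=10 → close Ashgrove (overflow 13)
  23÷5 = 4 each, +1 to first 3
Round 2: Briarlake=9 Elkhorn=29 Fernhollow=17 Hollowpine=13 Ironridge=14 → close Elkhorn (overflow 15)
  29÷4 = 7 each, +1 to first 1
Round 3: Briarlake=17 Fernhollow=24 Hollowpine=20 Ironridge=21 → close Ironridge (overflow 15)
  21÷3 = 7 each, +1 to first 0
Round 4: Briarlake=24 Fernhollow=31 Hollowpine=27 → close Hollowpine (overflow 19)
  27÷2 = 13 each, +1 to first 1
Round 5: Briarlake=38 Fernhollow=44 → close Briarlake (overflow 32)
  38÷1 = 38 each, +1 to first 0

Closure order: Ashgrove, Elkhorn, Ironridge, Hollowpine, Briarlake
Last habitat: Fernhollow with 82 animals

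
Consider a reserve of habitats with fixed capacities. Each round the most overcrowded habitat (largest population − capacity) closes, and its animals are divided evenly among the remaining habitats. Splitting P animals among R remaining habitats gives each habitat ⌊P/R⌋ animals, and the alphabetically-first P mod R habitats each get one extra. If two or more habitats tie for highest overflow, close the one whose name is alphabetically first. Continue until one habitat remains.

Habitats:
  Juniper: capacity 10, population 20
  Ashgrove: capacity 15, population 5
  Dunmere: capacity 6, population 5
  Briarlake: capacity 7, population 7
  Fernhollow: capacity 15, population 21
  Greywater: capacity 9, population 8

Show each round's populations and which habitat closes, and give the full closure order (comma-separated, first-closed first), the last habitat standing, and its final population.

Closure order: Juniper, Fernhollow, Briarlake, Dunmere, Greywater
Last habitat: Ashgrove with 66 animals

Round 1: Ashgrove=5 Briarlake=7 Dunmere=5 Fernhollow=21 Greywater=8 Juniper=20 → close Juniper (overflow 10)
  20÷5 = 4 each, +1 to first 0
Round 2: Ashgrove=9 Briarlake=11 Dunmere=9 Fernhollow=25 Greywater=12 → close Fernhollow (overflow 10)
  25÷4 = 6 each, +1 to first 1
Round 3: Ashgrove=16 Briarlake=17 Dunmere=15 Greywater=18 → close Briarlake (overflow 10)
  17÷3 = 5 each, +1 to first 2
Round 4: Ashgrove=22 Dunmere=21 Greywater=23 → close Dunmere (overflow 15)
  21÷2 = 10 each, +1 to first 1
Round 5: Ashgrove=33 Greywater=33 → close Greywater (overflow 24)
  33÷1 = 33 each, +1 to first 0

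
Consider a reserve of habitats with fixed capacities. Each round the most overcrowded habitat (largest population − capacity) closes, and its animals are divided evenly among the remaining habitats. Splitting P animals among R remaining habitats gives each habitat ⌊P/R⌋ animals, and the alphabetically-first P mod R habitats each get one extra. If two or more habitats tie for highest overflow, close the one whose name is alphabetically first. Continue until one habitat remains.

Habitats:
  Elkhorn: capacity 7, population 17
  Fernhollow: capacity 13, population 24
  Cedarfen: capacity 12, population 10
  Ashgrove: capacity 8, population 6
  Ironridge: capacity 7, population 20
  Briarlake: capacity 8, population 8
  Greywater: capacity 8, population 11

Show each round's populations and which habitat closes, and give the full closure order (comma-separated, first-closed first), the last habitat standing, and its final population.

Closure order: Ironridge, Fernhollow, Elkhorn, Greywater, Ashgrove, Briarlake
Last habitat: Cedarfen with 96 animals

Round 1: Ashgrove=6 Briarlake=8 Cedarfen=10 Elkhorn=17 Fernhollow=24 Greywater=11 Ironridge=20 → close Ironridge (overflow 13)
  20÷6 = 3 each, +1 to first 2
Round 2: Ashgrove=10 Briarlake=12 Cedarfen=13 Elkhorn=20 Fernhollow=27 Greywater=14 → close Fernhollow (overflow 14)
  27÷5 = 5 each, +1 to first 2
Round 3: Ashgrove=16 Briarlake=18 Cedarfen=18 Elkhorn=25 Greywater=19 → close Elkhorn (overflow 18)
  25÷4 = 6 each, +1 to first 1
Round 4: Ashgrove=23 Briarlake=24 Cedarfen=24 Greywater=25 → close Greywater (overflow 17)
  25÷3 = 8 each, +1 to first 1
Round 5: Ashgrove=32 Briarlake=32 Cedarfen=32 → close Ashgrove (overflow 24)
  32÷2 = 16 each, +1 to first 0
Round 6: Briarlake=48 Cedarfen=48 → close Briarlake (overflow 40)
  48÷1 = 48 each, +1 to first 0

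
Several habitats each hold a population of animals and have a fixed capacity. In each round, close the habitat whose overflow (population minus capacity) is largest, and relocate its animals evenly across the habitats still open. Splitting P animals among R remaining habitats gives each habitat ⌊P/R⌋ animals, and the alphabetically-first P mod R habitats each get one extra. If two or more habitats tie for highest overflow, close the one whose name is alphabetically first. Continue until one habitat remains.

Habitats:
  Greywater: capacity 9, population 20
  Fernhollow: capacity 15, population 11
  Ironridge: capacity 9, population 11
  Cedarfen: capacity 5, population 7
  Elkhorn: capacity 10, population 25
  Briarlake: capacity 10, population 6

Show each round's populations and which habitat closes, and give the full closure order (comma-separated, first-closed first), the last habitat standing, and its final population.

Round 1: Briarlake=6 Cedarfen=7 Elkhorn=25 Fernhollow=11 Greywater=20 Ironridge=11 → close Elkhorn (overflow 15)
  25÷5 = 5 each, +1 to first 0
Round 2: Briarlake=11 Cedarfen=12 Fernhollow=16 Greywater=25 Ironridge=16 → close Greywater (overflow 16)
  25÷4 = 6 each, +1 to first 1
Round 3: Briarlake=18 Cedarfen=18 Fernhollow=22 Ironridge=22 → close Cedarfen (overflow 13)
  18÷3 = 6 each, +1 to first 0
Round 4: Briarlake=24 Fernhollow=28 Ironridge=28 → close Ironridge (overflow 19)
  28÷2 = 14 each, +1 to first 0
Round 5: Briarlake=38 Fernhollow=42 → close Briarlake (overflow 28)
  38÷1 = 38 each, +1 to first 0

Closure order: Elkhorn, Greywater, Cedarfen, Ironridge, Briarlake
Last habitat: Fernhollow with 80 animals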